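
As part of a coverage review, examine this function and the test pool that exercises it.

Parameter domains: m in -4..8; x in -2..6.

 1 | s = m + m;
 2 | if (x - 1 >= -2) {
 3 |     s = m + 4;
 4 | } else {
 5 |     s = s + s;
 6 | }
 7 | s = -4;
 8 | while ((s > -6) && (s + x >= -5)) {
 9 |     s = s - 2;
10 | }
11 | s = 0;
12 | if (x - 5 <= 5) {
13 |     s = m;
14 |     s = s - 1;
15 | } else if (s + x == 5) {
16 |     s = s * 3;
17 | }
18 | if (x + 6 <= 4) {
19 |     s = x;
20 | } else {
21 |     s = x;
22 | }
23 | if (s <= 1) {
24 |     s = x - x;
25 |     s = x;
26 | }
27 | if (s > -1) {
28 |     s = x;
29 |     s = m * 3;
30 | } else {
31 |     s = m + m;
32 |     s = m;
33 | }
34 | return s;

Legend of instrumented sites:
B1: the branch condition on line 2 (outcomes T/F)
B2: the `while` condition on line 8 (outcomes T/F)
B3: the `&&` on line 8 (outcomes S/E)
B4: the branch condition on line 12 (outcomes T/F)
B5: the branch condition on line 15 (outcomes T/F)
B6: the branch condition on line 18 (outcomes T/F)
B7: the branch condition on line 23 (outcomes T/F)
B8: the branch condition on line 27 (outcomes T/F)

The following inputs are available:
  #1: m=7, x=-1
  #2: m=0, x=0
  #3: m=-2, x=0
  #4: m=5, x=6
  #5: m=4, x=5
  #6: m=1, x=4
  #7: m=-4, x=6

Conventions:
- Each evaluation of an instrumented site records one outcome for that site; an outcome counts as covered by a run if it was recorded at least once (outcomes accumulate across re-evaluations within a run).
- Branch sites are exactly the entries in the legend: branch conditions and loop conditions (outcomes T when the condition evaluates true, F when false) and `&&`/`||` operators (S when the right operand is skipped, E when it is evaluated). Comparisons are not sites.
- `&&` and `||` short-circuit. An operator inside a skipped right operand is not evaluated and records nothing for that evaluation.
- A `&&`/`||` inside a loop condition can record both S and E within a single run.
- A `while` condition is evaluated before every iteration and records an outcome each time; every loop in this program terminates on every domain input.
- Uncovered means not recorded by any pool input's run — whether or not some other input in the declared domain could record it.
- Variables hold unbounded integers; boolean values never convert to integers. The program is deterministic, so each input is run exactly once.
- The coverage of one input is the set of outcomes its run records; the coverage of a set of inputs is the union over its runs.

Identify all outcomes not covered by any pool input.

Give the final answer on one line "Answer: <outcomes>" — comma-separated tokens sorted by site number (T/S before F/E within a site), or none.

test 1 (m=7, x=-1) fires B1->T, B3->E, B2->T, B3->S, B2->F, B4->T, B6->F, B7->T, B8->F; hits B1=T, B2=T, B2=F, B3=S, B3=E, B4=T, B6=F, B7=T, B8=F
test 2 (m=0, x=0) fires B1->T, B3->E, B2->T, B3->S, B2->F, B4->T, B6->F, B7->T, B8->T; hits B1=T, B2=T, B2=F, B3=S, B3=E, B4=T, B6=F, B7=T, B8=T
test 3 (m=-2, x=0) fires B1->T, B3->E, B2->T, B3->S, B2->F, B4->T, B6->F, B7->T, B8->T; hits B1=T, B2=T, B2=F, B3=S, B3=E, B4=T, B6=F, B7=T, B8=T
test 4 (m=5, x=6) fires B1->T, B3->E, B2->T, B3->S, B2->F, B4->T, B6->F, B7->F, B8->T; hits B1=T, B2=T, B2=F, B3=S, B3=E, B4=T, B6=F, B7=F, B8=T
test 5 (m=4, x=5) fires B1->T, B3->E, B2->T, B3->S, B2->F, B4->T, B6->F, B7->F, B8->T; hits B1=T, B2=T, B2=F, B3=S, B3=E, B4=T, B6=F, B7=F, B8=T
test 6 (m=1, x=4) fires B1->T, B3->E, B2->T, B3->S, B2->F, B4->T, B6->F, B7->F, B8->T; hits B1=T, B2=T, B2=F, B3=S, B3=E, B4=T, B6=F, B7=F, B8=T
test 7 (m=-4, x=6) fires B1->T, B3->E, B2->T, B3->S, B2->F, B4->T, B6->F, B7->F, B8->T; hits B1=T, B2=T, B2=F, B3=S, B3=E, B4=T, B6=F, B7=F, B8=T
union over the pool: B1=T, B2=T, B2=F, B3=S, B3=E, B4=T, B6=F, B7=T, B7=F, B8=T, B8=F
uncovered (5 of 16): B1=F, B4=F, B5=T, B5=F, B6=T

Answer: B1=F, B4=F, B5=T, B5=F, B6=T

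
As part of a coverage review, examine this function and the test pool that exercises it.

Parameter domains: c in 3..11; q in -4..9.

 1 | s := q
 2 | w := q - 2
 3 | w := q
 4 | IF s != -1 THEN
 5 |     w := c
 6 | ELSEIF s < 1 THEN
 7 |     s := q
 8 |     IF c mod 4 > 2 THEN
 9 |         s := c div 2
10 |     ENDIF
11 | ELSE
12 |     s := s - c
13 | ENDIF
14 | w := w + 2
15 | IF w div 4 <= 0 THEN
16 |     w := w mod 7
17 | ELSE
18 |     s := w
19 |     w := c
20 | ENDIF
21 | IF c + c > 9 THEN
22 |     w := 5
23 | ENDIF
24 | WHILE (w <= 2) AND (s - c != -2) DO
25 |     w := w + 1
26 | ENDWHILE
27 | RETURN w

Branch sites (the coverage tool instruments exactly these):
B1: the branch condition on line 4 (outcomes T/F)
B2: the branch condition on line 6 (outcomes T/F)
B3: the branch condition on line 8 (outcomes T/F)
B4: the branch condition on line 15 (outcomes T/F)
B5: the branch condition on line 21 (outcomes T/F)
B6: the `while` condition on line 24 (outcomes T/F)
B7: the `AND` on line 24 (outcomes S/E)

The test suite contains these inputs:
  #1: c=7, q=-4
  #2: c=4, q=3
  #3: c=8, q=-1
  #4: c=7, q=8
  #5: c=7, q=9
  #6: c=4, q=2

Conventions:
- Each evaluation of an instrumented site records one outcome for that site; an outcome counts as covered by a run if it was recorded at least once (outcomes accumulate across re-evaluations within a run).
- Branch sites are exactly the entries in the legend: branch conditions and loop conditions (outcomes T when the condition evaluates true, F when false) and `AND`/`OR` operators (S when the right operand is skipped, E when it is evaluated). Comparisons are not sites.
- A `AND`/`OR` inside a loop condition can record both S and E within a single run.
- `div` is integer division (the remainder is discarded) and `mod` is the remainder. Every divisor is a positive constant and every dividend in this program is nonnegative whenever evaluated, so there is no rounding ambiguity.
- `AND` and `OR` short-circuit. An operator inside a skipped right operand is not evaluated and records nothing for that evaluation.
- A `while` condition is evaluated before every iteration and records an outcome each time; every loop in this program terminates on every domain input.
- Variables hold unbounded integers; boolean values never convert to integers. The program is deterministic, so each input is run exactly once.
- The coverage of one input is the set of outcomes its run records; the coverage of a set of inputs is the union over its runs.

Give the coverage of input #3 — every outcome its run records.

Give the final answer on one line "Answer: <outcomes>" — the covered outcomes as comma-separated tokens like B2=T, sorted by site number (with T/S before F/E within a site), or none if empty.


Simulating input #3 (c=8, q=-1) step by step:
  B1->F, B2->T, B3->F, B4->T, B5->T, B7->S, B6->F
deduplicating events, the covered set is: B1=F, B2=T, B3=F, B4=T, B5=T, B6=F, B7=S
Answer: B1=F, B2=T, B3=F, B4=T, B5=T, B6=F, B7=S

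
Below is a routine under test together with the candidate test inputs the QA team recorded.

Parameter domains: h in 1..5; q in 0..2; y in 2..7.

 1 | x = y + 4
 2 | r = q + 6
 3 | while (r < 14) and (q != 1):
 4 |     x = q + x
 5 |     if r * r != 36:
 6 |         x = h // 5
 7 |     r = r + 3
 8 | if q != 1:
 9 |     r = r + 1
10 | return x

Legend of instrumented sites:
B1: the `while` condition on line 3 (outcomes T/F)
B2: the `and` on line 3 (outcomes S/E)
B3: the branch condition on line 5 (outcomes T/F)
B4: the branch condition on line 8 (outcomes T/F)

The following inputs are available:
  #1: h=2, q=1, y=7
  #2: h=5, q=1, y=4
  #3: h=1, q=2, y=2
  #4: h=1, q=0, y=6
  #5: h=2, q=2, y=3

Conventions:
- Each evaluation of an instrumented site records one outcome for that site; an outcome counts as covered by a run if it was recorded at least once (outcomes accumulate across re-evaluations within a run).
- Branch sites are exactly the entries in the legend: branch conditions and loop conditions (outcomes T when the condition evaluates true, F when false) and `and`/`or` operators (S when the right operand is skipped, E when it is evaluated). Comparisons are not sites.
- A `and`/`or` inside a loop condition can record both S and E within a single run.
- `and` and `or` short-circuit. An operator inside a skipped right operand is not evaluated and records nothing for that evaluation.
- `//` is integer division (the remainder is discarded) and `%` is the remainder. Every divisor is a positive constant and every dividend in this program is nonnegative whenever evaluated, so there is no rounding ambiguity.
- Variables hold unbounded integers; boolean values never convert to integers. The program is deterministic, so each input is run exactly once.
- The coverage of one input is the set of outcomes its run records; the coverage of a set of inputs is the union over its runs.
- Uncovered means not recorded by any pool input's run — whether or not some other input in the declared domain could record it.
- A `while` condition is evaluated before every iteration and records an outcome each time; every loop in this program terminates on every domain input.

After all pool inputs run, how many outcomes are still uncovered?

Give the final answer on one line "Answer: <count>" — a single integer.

run #1 (h=2, q=1, y=7) runs B2->E, B1->F, B4->F; records B1=F, B2=E, B4=F
run #2 (h=5, q=1, y=4) runs B2->E, B1->F, B4->F; records B1=F, B2=E, B4=F
run #3 (h=1, q=2, y=2) runs B2->E, B1->T, B3->T, B2->E, B1->T, B3->T, B2->S, B1->F, B4->T; records B1=T, B1=F, B2=S, B2=E, B3=T, B4=T
run #4 (h=1, q=0, y=6) runs B2->E, B1->T, B3->F, B2->E, B1->T, B3->T, B2->E, B1->T, B3->T, B2->S, B1->F, B4->T; records B1=T, B1=F, B2=S, B2=E, B3=T, B3=F, B4=T
run #5 (h=2, q=2, y=3) runs B2->E, B1->T, B3->T, B2->E, B1->T, B3->T, B2->S, B1->F, B4->T; records B1=T, B1=F, B2=S, B2=E, B3=T, B4=T
union over the pool: B1=T, B1=F, B2=S, B2=E, B3=T, B3=F, B4=T, B4=F
uncovered (0 of 8): none

Answer: 0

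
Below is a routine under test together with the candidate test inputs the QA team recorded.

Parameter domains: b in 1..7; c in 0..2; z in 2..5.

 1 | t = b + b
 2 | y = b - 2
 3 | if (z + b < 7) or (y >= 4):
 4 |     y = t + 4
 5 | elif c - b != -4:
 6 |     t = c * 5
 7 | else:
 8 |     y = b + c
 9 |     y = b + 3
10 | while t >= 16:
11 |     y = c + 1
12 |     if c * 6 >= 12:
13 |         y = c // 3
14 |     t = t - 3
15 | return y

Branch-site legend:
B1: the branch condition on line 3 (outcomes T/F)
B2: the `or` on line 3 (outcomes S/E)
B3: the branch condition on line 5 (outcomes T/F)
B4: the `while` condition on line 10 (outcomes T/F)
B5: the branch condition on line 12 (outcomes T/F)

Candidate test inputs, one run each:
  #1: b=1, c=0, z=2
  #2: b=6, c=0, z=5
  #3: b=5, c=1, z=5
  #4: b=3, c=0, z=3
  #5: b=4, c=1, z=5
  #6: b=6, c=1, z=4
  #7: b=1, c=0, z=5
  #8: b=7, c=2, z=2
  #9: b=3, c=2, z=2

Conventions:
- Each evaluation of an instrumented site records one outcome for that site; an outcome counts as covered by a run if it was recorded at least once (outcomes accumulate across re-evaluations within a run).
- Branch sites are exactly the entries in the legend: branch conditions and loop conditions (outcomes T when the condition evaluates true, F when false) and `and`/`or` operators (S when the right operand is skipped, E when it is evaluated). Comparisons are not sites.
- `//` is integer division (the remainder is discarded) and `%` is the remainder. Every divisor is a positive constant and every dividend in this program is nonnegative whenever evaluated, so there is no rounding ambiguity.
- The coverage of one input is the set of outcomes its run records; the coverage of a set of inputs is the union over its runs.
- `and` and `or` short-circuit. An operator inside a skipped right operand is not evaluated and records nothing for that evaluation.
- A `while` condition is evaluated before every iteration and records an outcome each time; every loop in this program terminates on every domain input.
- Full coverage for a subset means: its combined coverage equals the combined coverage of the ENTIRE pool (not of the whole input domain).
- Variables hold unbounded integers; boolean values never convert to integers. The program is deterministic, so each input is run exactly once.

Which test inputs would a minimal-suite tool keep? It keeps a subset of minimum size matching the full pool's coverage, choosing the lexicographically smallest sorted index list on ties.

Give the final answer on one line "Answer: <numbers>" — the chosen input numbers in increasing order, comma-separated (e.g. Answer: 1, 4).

#1 (b=1, c=0, z=2) -> covered: B1=T, B2=S, B4=F
#2 (b=6, c=0, z=5) -> covered: B1=T, B2=E, B4=F
#3 (b=5, c=1, z=5) -> covered: B1=F, B2=E, B3=F, B4=F
#4 (b=3, c=0, z=3) -> covered: B1=T, B2=S, B4=F
#5 (b=4, c=1, z=5) -> covered: B1=F, B2=E, B3=T, B4=F
#6 (b=6, c=1, z=4) -> covered: B1=T, B2=E, B4=F
#7 (b=1, c=0, z=5) -> covered: B1=T, B2=S, B4=F
#8 (b=7, c=2, z=2) -> covered: B1=T, B2=E, B4=F
#9 (b=3, c=2, z=2) -> covered: B1=T, B2=S, B4=F
together the pool reaches 7 outcomes: B1=T, B1=F, B2=S, B2=E, B3=T, B3=F, B4=F
every size-1 subset falls short of the 7 outcomes (best: 4/7)
every size-2 subset falls short of the 7 outcomes (best: 6/7)
at size 3, {1, 3, 5} reaches all 7 outcomes; every lexicographically earlier size-3 subset fails

Answer: 1, 3, 5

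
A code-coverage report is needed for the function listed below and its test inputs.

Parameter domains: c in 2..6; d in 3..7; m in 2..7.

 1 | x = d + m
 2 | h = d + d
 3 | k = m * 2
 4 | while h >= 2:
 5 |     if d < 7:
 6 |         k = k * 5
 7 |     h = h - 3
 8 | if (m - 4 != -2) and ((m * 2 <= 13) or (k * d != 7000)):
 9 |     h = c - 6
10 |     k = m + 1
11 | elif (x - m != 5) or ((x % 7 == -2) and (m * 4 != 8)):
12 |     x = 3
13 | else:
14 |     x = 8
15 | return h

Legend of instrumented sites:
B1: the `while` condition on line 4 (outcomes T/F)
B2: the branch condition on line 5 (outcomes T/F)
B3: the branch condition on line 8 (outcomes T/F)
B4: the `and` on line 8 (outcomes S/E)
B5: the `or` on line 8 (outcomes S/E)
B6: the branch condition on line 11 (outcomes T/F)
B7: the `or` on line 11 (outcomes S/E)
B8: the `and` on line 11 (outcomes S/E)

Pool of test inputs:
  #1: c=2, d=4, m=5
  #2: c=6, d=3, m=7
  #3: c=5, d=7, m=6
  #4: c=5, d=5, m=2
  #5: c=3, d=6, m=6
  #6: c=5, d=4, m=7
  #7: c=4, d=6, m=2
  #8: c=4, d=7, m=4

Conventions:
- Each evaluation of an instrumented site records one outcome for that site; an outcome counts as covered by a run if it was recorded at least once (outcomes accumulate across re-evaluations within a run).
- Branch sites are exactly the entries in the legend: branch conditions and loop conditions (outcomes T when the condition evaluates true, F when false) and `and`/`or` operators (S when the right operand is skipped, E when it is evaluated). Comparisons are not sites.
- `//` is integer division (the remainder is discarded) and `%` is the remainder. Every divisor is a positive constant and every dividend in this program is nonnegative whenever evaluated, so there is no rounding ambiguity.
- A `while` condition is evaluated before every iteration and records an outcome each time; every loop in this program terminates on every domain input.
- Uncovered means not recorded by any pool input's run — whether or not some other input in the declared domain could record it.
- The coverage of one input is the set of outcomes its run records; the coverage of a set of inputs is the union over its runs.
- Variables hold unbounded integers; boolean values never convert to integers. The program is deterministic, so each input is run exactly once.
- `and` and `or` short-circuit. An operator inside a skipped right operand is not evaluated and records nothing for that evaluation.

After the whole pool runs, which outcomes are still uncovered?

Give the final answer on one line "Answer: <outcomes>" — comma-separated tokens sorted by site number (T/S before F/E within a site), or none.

input #1, c=2, d=4, m=5: events B1->T, B2->T, B1->T, B2->T, B1->T, B2->T, B1->F, B4->E, B5->S, B3->T; outcomes B1=T, B1=F, B2=T, B3=T, B4=E, B5=S
input #2, c=6, d=3, m=7: events B1->T, B2->T, B1->T, B2->T, B1->F, B4->E, B5->E, B3->T; outcomes B1=T, B1=F, B2=T, B3=T, B4=E, B5=E
input #3, c=5, d=7, m=6: events B1->T, B2->F, B1->T, B2->F, B1->T, B2->F, B1->T, B2->F, B1->T, B2->F, B1->F, B4->E, B5->S, B3->T; outcomes B1=T, B1=F, B2=F, B3=T, B4=E, B5=S
input #4, c=5, d=5, m=2: events B1->T, B2->T, B1->T, B2->T, B1->T, B2->T, B1->F, B4->S, B3->F, B7->E, B8->S, B6->F; outcomes B1=T, B1=F, B2=T, B3=F, B4=S, B6=F, B7=E, B8=S
input #5, c=3, d=6, m=6: events B1->T, B2->T, B1->T, B2->T, B1->T, B2->T, B1->T, B2->T, B1->F, B4->E, B5->S, B3->T; outcomes B1=T, B1=F, B2=T, B3=T, B4=E, B5=S
input #6, c=5, d=4, m=7: events B1->T, B2->T, B1->T, B2->T, B1->T, B2->T, B1->F, B4->E, B5->E, B3->F, B7->S, B6->T; outcomes B1=T, B1=F, B2=T, B3=F, B4=E, B5=E, B6=T, B7=S
input #7, c=4, d=6, m=2: events B1->T, B2->T, B1->T, B2->T, B1->T, B2->T, B1->T, B2->T, B1->F, B4->S, B3->F, B7->S, B6->T; outcomes B1=T, B1=F, B2=T, B3=F, B4=S, B6=T, B7=S
input #8, c=4, d=7, m=4: events B1->T, B2->F, B1->T, B2->F, B1->T, B2->F, B1->T, B2->F, B1->T, B2->F, B1->F, B4->E, B5->S, B3->T; outcomes B1=T, B1=F, B2=F, B3=T, B4=E, B5=S
union over the pool: B1=T, B1=F, B2=T, B2=F, B3=T, B3=F, B4=S, B4=E, B5=S, B5=E, B6=T, B6=F, B7=S, B7=E, B8=S
uncovered (1 of 16): B8=E

Answer: B8=E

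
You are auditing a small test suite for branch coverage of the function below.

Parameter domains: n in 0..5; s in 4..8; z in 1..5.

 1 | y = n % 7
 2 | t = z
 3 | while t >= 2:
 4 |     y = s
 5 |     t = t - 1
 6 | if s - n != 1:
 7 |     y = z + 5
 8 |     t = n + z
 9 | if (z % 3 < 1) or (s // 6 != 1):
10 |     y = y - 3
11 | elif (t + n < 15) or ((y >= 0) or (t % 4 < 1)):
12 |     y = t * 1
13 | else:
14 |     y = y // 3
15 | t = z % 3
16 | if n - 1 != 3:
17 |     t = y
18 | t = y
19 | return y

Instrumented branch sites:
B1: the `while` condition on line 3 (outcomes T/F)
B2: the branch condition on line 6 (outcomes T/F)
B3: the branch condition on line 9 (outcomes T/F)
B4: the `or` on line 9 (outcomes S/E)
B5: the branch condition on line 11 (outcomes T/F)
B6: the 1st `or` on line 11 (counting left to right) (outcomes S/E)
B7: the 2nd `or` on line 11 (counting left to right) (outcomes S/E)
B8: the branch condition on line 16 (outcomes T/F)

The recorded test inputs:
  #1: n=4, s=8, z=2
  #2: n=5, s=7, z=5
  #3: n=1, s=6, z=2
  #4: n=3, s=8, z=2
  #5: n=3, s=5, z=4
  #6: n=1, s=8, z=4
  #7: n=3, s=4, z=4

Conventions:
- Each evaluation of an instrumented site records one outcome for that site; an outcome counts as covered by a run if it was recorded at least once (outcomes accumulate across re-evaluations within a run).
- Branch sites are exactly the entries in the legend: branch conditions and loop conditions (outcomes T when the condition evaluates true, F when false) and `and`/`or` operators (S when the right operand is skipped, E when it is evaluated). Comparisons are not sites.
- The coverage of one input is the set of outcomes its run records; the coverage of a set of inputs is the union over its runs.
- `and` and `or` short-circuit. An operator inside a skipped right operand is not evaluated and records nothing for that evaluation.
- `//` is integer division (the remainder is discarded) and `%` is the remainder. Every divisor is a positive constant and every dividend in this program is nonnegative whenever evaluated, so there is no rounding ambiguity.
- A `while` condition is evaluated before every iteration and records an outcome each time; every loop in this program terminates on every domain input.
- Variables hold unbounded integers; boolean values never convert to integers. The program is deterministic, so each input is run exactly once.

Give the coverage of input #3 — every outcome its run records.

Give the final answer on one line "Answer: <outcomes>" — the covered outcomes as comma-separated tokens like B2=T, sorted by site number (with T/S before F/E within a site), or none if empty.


Tracing the run of input #3 (n=1, s=6, z=2):
  B1->T, B1->F, B2->T, B4->E, B3->F, B6->S, B5->T, B8->T
collecting distinct outcomes: B1=T, B1=F, B2=T, B3=F, B4=E, B5=T, B6=S, B8=T
Answer: B1=T, B1=F, B2=T, B3=F, B4=E, B5=T, B6=S, B8=T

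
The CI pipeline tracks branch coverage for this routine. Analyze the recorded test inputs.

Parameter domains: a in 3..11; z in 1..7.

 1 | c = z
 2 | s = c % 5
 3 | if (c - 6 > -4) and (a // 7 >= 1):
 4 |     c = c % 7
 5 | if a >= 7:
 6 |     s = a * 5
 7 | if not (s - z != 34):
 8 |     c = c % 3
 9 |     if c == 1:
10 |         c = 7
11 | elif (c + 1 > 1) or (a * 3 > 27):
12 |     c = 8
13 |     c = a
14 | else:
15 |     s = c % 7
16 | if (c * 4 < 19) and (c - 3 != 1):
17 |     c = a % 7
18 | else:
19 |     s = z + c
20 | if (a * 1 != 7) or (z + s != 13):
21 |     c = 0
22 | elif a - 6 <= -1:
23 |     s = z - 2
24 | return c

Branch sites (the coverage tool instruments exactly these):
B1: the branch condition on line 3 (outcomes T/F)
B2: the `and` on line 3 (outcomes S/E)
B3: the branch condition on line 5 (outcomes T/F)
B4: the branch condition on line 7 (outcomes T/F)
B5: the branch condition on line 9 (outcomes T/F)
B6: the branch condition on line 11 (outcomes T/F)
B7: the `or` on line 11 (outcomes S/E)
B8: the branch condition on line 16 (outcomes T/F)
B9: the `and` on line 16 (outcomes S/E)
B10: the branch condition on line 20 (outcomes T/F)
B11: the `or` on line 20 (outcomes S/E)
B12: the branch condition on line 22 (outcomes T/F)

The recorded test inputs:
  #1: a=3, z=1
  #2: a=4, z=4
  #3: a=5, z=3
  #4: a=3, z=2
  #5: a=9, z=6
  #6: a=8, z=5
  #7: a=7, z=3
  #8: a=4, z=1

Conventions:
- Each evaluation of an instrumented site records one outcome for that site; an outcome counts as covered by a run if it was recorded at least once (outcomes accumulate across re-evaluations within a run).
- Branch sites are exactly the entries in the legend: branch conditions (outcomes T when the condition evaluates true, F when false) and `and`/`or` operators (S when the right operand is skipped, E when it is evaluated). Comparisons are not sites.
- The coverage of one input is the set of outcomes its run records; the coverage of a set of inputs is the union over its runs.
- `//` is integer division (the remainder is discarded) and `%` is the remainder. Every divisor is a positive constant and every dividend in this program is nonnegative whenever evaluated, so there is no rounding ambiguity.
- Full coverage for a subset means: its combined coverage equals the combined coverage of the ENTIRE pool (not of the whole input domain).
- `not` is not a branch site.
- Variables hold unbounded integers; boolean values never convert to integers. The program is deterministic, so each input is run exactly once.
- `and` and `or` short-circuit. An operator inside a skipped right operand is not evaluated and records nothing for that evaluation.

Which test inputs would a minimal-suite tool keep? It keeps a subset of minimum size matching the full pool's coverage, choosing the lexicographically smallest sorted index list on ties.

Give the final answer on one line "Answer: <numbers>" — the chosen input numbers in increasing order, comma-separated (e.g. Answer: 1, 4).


run #1 (a=3, z=1) records B1=F, B2=S, B3=F, B4=F, B6=T, B7=S, B8=T, B9=E, B10=T, B11=S
run #2 (a=4, z=4) records B1=F, B2=E, B3=F, B4=F, B6=T, B7=S, B8=F, B9=E, B10=T, B11=S
run #3 (a=5, z=3) records B1=F, B2=E, B3=F, B4=F, B6=T, B7=S, B8=F, B9=S, B10=T, B11=S
run #4 (a=3, z=2) records B1=F, B2=S, B3=F, B4=F, B6=T, B7=S, B8=T, B9=E, B10=T, B11=S
run #5 (a=9, z=6) records B1=T, B2=E, B3=T, B4=F, B6=T, B7=S, B8=F, B9=S, B10=T, B11=S
run #6 (a=8, z=5) records B1=T, B2=E, B3=T, B4=F, B6=T, B7=S, B8=F, B9=S, B10=T, B11=S
run #7 (a=7, z=3) records B1=T, B2=E, B3=T, B4=F, B6=T, B7=S, B8=F, B9=S, B10=F, B11=E, B12=F
run #8 (a=4, z=1) records B1=F, B2=S, B3=F, B4=F, B6=T, B7=S, B8=F, B9=E, B10=T, B11=S
pool-wide coverage (18 outcomes): B1=T, B1=F, B2=S, B2=E, B3=T, B3=F, B4=F, B6=T, B7=S, B8=T, B8=F, B9=S, B9=E, B10=T, B10=F, B11=S, B11=E, B12=F
no size-1 subset reaches all 18 outcomes (best union: 11/18)
the canonical winner is {1, 7}: size 2, full 18-outcome coverage, earliest index list among size-2 covers
Answer: 1, 7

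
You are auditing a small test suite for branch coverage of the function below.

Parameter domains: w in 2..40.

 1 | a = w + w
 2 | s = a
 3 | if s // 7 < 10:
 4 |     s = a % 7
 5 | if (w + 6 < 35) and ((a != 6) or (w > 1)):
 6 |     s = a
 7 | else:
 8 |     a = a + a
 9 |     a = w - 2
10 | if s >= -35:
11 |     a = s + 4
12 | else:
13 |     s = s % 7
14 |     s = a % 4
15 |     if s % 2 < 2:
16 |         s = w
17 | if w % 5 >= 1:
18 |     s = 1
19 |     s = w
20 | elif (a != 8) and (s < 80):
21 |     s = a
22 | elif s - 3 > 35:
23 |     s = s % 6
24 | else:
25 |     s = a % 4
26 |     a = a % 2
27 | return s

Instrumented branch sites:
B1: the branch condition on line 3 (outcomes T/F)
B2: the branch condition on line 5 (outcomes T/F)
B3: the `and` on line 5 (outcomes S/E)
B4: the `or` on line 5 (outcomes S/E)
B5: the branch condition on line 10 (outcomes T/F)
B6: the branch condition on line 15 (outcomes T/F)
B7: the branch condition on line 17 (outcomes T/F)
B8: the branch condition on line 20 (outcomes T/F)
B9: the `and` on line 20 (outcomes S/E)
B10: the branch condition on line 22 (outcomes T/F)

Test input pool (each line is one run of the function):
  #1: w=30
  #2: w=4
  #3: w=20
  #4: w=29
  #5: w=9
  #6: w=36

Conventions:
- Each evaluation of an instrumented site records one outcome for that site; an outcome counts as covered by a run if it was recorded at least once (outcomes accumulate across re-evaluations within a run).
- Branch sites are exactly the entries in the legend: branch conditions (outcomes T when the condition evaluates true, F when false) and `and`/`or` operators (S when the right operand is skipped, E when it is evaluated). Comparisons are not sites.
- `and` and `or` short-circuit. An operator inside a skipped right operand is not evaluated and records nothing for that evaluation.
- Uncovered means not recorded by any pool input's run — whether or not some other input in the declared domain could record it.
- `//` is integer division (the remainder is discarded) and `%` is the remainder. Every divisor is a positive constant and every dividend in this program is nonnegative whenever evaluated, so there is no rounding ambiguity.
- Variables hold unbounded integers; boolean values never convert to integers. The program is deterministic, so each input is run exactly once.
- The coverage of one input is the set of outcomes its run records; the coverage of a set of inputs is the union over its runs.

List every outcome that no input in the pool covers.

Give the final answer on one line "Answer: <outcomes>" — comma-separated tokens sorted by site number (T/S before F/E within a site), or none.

#1 (w=30) -> B1->T, B3->S, B2->F, B5->T, B7->F, B9->S, B8->F, B10->F; covered: B1=T, B2=F, B3=S, B5=T, B7=F, B8=F, B9=S, B10=F
#2 (w=4) -> B1->T, B3->E, B4->S, B2->T, B5->T, B7->T; covered: B1=T, B2=T, B3=E, B4=S, B5=T, B7=T
#3 (w=20) -> B1->T, B3->E, B4->S, B2->T, B5->T, B7->F, B9->E, B8->T; covered: B1=T, B2=T, B3=E, B4=S, B5=T, B7=F, B8=T, B9=E
#4 (w=29) -> B1->T, B3->S, B2->F, B5->T, B7->T; covered: B1=T, B2=F, B3=S, B5=T, B7=T
#5 (w=9) -> B1->T, B3->E, B4->S, B2->T, B5->T, B7->T; covered: B1=T, B2=T, B3=E, B4=S, B5=T, B7=T
#6 (w=36) -> B1->F, B3->S, B2->F, B5->T, B7->T; covered: B1=F, B2=F, B3=S, B5=T, B7=T
union over the pool: B1=T, B1=F, B2=T, B2=F, B3=S, B3=E, B4=S, B5=T, B7=T, B7=F, B8=T, B8=F, B9=S, B9=E, B10=F
uncovered (5 of 20): B4=E, B5=F, B6=T, B6=F, B10=T

Answer: B4=E, B5=F, B6=T, B6=F, B10=T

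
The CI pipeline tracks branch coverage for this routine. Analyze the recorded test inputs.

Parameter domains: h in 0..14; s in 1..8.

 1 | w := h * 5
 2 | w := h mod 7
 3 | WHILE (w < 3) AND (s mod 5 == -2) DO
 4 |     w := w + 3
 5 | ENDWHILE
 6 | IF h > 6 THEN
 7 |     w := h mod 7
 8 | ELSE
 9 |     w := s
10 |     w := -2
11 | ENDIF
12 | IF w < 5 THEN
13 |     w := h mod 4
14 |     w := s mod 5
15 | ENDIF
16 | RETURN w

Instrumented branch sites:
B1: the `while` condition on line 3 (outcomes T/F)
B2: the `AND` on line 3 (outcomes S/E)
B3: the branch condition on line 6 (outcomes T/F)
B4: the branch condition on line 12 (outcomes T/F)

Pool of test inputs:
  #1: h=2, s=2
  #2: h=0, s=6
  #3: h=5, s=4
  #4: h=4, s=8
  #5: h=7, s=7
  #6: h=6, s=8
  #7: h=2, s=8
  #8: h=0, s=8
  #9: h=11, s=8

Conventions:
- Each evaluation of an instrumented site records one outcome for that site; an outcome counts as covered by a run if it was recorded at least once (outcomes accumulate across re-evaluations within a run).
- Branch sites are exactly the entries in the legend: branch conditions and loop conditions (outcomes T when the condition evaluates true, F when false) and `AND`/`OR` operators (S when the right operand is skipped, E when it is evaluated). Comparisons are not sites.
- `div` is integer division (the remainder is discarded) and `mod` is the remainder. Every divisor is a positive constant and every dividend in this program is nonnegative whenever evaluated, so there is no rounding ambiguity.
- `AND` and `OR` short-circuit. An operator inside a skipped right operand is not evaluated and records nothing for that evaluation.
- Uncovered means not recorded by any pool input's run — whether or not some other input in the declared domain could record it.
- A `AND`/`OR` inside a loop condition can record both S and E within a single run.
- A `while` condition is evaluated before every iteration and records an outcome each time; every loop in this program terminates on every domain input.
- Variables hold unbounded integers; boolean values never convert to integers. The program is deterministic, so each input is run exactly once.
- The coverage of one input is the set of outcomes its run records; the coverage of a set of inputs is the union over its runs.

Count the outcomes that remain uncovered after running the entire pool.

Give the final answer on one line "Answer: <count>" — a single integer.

test 1 (h=2, s=2) hits B1=F, B2=E, B3=F, B4=T
test 2 (h=0, s=6) hits B1=F, B2=E, B3=F, B4=T
test 3 (h=5, s=4) hits B1=F, B2=S, B3=F, B4=T
test 4 (h=4, s=8) hits B1=F, B2=S, B3=F, B4=T
test 5 (h=7, s=7) hits B1=F, B2=E, B3=T, B4=T
test 6 (h=6, s=8) hits B1=F, B2=S, B3=F, B4=T
test 7 (h=2, s=8) hits B1=F, B2=E, B3=F, B4=T
test 8 (h=0, s=8) hits B1=F, B2=E, B3=F, B4=T
test 9 (h=11, s=8) hits B1=F, B2=S, B3=T, B4=T
union over the pool: B1=F, B2=S, B2=E, B3=T, B3=F, B4=T
uncovered (2 of 8): B1=T, B4=F

Answer: 2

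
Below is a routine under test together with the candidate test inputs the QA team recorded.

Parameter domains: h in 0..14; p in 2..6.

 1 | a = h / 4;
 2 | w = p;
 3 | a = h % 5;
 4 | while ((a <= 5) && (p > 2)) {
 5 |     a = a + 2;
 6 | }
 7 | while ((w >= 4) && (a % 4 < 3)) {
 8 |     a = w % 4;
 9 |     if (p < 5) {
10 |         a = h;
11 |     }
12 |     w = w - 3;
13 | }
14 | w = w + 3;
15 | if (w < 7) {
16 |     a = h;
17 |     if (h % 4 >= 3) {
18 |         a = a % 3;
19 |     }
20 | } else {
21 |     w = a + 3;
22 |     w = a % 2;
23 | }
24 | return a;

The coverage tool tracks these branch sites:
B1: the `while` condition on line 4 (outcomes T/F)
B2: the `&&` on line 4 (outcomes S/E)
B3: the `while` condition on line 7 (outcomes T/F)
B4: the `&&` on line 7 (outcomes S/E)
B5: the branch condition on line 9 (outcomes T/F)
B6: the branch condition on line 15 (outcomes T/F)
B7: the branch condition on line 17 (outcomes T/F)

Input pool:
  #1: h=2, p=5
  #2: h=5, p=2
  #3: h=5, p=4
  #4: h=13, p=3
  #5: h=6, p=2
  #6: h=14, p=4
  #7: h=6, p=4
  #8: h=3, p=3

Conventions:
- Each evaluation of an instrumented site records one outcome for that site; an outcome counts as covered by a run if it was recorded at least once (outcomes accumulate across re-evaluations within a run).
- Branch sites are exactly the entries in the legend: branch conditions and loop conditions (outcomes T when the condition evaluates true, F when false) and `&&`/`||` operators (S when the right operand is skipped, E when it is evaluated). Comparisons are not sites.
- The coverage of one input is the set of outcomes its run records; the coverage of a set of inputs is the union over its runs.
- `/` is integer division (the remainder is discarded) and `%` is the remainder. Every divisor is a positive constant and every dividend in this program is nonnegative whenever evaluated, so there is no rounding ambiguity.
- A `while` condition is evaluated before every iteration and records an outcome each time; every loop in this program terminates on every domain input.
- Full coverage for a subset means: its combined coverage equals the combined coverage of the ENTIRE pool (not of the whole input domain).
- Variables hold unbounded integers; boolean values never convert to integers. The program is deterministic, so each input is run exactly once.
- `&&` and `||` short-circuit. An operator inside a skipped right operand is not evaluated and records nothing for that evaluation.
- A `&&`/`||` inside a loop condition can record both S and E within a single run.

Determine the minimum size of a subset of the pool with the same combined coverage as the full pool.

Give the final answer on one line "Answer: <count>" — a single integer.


input #1 (h=2, p=5): covers B1=T, B1=F, B2=S, B2=E, B3=T, B3=F, B4=S, B4=E, B5=F, B6=T, B7=F
input #2 (h=5, p=2): covers B1=F, B2=E, B3=F, B4=S, B6=T, B7=F
input #3 (h=5, p=4): covers B1=T, B1=F, B2=S, B2=E, B3=T, B3=F, B4=S, B4=E, B5=T, B6=T, B7=F
input #4 (h=13, p=3): covers B1=T, B1=F, B2=S, B2=E, B3=F, B4=S, B6=T, B7=F
input #5 (h=6, p=2): covers B1=F, B2=E, B3=F, B4=S, B6=T, B7=F
input #6 (h=14, p=4): covers B1=T, B1=F, B2=S, B2=E, B3=T, B3=F, B4=S, B4=E, B5=T, B6=T, B7=F
input #7 (h=6, p=4): covers B1=T, B1=F, B2=S, B2=E, B3=F, B4=E, B6=F
input #8 (h=3, p=3): covers B1=T, B1=F, B2=S, B2=E, B3=F, B4=S, B6=T, B7=T
union over all inputs: B1=T, B1=F, B2=S, B2=E, B3=T, B3=F, B4=S, B4=E, B5=T, B5=F, B6=T, B6=F, B7=T, B7=F (14 outcomes)
no size-1 subset reaches all 14 outcomes (best union: 11/14)
no size-2 subset reaches all 14 outcomes (best union: 12/14)
no size-3 subset reaches all 14 outcomes (best union: 13/14)
at size 4, {1, 3, 7, 8} reaches all 14 outcomes; every lexicographically earlier size-4 subset fails
Answer: 4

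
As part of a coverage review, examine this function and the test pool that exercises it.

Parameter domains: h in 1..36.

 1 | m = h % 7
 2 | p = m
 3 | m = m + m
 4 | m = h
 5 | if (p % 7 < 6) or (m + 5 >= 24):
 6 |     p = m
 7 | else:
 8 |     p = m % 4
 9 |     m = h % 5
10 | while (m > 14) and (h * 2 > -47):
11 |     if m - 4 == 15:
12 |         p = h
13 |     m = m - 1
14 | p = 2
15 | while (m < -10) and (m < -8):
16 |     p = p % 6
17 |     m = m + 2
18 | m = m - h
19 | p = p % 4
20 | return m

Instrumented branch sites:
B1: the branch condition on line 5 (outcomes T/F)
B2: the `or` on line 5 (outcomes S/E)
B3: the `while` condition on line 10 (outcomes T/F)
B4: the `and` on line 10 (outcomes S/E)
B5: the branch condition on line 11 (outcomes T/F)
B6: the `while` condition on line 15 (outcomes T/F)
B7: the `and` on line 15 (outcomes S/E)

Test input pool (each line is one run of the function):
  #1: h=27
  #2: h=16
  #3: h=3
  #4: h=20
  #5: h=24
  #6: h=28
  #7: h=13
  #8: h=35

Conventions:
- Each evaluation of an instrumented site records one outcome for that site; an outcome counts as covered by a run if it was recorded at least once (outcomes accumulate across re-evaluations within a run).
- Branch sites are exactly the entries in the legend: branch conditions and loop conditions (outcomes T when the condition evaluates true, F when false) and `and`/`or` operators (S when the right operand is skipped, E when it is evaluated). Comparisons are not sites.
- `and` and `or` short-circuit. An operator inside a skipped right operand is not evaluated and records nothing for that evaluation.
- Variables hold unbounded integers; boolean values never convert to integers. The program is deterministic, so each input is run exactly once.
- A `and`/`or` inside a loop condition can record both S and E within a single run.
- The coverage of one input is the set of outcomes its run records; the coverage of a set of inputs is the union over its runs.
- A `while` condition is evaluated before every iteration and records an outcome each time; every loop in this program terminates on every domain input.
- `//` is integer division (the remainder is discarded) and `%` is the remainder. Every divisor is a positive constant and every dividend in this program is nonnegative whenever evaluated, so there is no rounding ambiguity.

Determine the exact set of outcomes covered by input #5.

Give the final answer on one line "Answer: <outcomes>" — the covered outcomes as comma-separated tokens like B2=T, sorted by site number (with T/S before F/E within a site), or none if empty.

Event log for input #5 (h=24):
  B2->S, B1->T, B4->E, B3->T, B5->F, B4->E, B3->T, B5->F, B4->E, B3->T
  B5->F, B4->E, B3->T, B5->F, B4->E, B3->T, B5->F, B4->E, B3->T, B5->T
  B4->E, B3->T, B5->F, B4->E, B3->T, B5->F, B4->E, B3->T, B5->F, B4->E
  B3->T, B5->F, B4->S, B3->F, B7->S, B6->F
distinct outcomes covered: B1=T, B2=S, B3=T, B3=F, B4=S, B4=E, B5=T, B5=F, B6=F, B7=S

Answer: B1=T, B2=S, B3=T, B3=F, B4=S, B4=E, B5=T, B5=F, B6=F, B7=S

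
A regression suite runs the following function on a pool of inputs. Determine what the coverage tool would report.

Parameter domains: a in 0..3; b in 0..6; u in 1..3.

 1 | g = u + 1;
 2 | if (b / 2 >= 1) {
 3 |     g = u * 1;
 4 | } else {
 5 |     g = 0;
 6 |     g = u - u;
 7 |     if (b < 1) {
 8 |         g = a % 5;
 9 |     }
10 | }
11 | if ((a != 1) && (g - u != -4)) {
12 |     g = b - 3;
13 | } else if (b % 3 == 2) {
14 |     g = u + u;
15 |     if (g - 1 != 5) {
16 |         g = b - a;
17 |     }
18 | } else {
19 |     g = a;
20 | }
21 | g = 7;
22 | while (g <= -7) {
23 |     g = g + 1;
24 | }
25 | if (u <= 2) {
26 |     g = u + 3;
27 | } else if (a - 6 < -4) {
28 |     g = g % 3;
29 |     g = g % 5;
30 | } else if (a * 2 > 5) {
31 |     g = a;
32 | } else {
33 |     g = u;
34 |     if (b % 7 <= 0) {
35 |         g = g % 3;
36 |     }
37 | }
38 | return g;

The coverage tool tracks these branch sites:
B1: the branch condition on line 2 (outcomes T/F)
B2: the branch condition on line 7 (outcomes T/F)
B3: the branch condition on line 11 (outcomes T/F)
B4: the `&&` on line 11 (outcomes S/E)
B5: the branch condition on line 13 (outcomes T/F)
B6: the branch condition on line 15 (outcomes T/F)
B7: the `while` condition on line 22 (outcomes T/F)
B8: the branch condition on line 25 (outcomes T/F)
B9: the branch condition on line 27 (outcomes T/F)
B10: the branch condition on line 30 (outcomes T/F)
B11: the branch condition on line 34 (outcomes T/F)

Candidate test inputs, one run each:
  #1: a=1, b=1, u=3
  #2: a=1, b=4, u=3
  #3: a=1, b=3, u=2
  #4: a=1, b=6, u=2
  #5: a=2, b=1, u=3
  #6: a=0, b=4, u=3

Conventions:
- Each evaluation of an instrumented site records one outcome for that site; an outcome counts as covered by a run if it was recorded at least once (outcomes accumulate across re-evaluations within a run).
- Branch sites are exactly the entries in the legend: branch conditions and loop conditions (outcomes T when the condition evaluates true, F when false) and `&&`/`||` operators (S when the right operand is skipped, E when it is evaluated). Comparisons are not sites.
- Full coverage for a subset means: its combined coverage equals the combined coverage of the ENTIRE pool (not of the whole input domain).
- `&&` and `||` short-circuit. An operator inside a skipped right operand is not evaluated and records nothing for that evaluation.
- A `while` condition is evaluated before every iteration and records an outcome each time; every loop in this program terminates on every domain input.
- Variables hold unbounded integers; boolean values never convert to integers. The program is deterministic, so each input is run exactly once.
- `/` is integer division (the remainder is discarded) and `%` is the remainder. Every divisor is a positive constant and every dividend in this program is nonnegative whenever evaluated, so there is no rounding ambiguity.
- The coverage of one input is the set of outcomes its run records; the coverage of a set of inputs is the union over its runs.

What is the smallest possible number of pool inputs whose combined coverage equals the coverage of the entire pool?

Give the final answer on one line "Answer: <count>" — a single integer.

input #1, a=1, b=1, u=3: events B1->F, B2->F, B4->S, B3->F, B5->F, B7->F, B8->F, B9->T; outcomes B1=F, B2=F, B3=F, B4=S, B5=F, B7=F, B8=F, B9=T
input #2, a=1, b=4, u=3: events B1->T, B4->S, B3->F, B5->F, B7->F, B8->F, B9->T; outcomes B1=T, B3=F, B4=S, B5=F, B7=F, B8=F, B9=T
input #3, a=1, b=3, u=2: events B1->T, B4->S, B3->F, B5->F, B7->F, B8->T; outcomes B1=T, B3=F, B4=S, B5=F, B7=F, B8=T
input #4, a=1, b=6, u=2: events B1->T, B4->S, B3->F, B5->F, B7->F, B8->T; outcomes B1=T, B3=F, B4=S, B5=F, B7=F, B8=T
input #5, a=2, b=1, u=3: events B1->F, B2->F, B4->E, B3->T, B7->F, B8->F, B9->F, B10->F, B11->F; outcomes B1=F, B2=F, B3=T, B4=E, B7=F, B8=F, B9=F, B10=F, B11=F
input #6, a=0, b=4, u=3: events B1->T, B4->E, B3->T, B7->F, B8->F, B9->T; outcomes B1=T, B3=T, B4=E, B7=F, B8=F, B9=T
pool-wide coverage (15 outcomes): B1=T, B1=F, B2=F, B3=T, B3=F, B4=S, B4=E, B5=F, B7=F, B8=T, B8=F, B9=T, B9=F, B10=F, B11=F
every size-1 subset falls short of the 15 outcomes (best: 9/15)
every size-2 subset falls short of the 15 outcomes (best: 14/15)
the canonical winner is {1, 3, 5}: size 3, full 15-outcome coverage, earliest index list among size-3 covers

Answer: 3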